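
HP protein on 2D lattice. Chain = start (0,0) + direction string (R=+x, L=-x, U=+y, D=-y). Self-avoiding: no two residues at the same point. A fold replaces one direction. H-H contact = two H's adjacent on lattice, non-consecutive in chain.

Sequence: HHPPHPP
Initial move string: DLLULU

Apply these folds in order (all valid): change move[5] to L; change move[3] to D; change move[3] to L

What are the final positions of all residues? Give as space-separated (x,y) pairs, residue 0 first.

Initial moves: DLLULU
Fold: move[5]->L => DLLULL (positions: [(0, 0), (0, -1), (-1, -1), (-2, -1), (-2, 0), (-3, 0), (-4, 0)])
Fold: move[3]->D => DLLDLL (positions: [(0, 0), (0, -1), (-1, -1), (-2, -1), (-2, -2), (-3, -2), (-4, -2)])
Fold: move[3]->L => DLLLLL (positions: [(0, 0), (0, -1), (-1, -1), (-2, -1), (-3, -1), (-4, -1), (-5, -1)])

Answer: (0,0) (0,-1) (-1,-1) (-2,-1) (-3,-1) (-4,-1) (-5,-1)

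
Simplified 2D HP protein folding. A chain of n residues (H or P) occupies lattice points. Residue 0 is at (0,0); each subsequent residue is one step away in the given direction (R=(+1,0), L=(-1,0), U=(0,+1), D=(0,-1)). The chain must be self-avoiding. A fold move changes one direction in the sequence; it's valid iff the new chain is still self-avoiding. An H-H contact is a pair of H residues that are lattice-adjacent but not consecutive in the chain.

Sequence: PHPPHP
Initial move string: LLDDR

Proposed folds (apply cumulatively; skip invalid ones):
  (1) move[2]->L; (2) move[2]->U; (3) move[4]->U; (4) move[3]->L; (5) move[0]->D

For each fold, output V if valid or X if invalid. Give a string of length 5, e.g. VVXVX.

Answer: VXXXV

Derivation:
Initial: LLDDR -> [(0, 0), (-1, 0), (-2, 0), (-2, -1), (-2, -2), (-1, -2)]
Fold 1: move[2]->L => LLLDR VALID
Fold 2: move[2]->U => LLUDR INVALID (collision), skipped
Fold 3: move[4]->U => LLLDU INVALID (collision), skipped
Fold 4: move[3]->L => LLLLR INVALID (collision), skipped
Fold 5: move[0]->D => DLLDR VALID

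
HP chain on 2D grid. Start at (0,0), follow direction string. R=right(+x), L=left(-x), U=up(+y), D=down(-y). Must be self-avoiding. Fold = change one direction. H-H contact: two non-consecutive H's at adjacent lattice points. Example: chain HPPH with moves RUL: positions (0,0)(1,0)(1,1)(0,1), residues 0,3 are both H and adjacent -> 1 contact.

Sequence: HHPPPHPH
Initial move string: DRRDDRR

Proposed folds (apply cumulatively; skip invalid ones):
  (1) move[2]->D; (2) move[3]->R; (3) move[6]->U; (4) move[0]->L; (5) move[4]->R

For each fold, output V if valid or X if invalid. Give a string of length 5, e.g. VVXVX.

Answer: VVVXV

Derivation:
Initial: DRRDDRR -> [(0, 0), (0, -1), (1, -1), (2, -1), (2, -2), (2, -3), (3, -3), (4, -3)]
Fold 1: move[2]->D => DRDDDRR VALID
Fold 2: move[3]->R => DRDRDRR VALID
Fold 3: move[6]->U => DRDRDRU VALID
Fold 4: move[0]->L => LRDRDRU INVALID (collision), skipped
Fold 5: move[4]->R => DRDRRRU VALID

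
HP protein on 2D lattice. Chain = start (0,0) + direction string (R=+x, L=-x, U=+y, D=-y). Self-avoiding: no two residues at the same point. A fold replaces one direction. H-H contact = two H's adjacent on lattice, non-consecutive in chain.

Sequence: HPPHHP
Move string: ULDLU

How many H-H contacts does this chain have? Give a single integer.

Positions: [(0, 0), (0, 1), (-1, 1), (-1, 0), (-2, 0), (-2, 1)]
H-H contact: residue 0 @(0,0) - residue 3 @(-1, 0)

Answer: 1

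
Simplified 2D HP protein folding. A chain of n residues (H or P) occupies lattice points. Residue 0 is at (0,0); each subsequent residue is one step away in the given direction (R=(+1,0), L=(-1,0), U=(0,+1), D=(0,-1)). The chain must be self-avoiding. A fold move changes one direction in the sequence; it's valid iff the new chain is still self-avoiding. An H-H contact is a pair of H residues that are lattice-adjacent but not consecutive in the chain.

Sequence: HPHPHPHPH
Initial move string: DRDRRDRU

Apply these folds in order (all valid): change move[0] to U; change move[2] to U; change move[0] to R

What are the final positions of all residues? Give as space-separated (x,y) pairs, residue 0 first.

Answer: (0,0) (1,0) (2,0) (2,1) (3,1) (4,1) (4,0) (5,0) (5,1)

Derivation:
Initial moves: DRDRRDRU
Fold: move[0]->U => URDRRDRU (positions: [(0, 0), (0, 1), (1, 1), (1, 0), (2, 0), (3, 0), (3, -1), (4, -1), (4, 0)])
Fold: move[2]->U => URURRDRU (positions: [(0, 0), (0, 1), (1, 1), (1, 2), (2, 2), (3, 2), (3, 1), (4, 1), (4, 2)])
Fold: move[0]->R => RRURRDRU (positions: [(0, 0), (1, 0), (2, 0), (2, 1), (3, 1), (4, 1), (4, 0), (5, 0), (5, 1)])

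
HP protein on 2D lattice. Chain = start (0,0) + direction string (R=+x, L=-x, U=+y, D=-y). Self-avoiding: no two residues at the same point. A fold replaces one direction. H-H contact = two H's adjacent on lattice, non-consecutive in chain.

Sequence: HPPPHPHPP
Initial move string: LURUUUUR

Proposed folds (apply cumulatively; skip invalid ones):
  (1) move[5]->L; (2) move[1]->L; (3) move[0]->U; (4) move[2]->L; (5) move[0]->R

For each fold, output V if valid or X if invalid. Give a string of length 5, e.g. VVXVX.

Initial: LURUUUUR -> [(0, 0), (-1, 0), (-1, 1), (0, 1), (0, 2), (0, 3), (0, 4), (0, 5), (1, 5)]
Fold 1: move[5]->L => LURUULUR VALID
Fold 2: move[1]->L => LLRUULUR INVALID (collision), skipped
Fold 3: move[0]->U => UURUULUR VALID
Fold 4: move[2]->L => UULUULUR VALID
Fold 5: move[0]->R => RULUULUR VALID

Answer: VXVVV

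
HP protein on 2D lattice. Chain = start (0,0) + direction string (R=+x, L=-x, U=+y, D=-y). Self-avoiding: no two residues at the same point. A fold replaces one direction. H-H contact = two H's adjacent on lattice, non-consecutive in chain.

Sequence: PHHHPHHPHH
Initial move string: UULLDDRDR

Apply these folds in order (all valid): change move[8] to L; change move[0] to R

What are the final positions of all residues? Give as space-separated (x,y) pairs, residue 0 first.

Answer: (0,0) (1,0) (1,1) (0,1) (-1,1) (-1,0) (-1,-1) (0,-1) (0,-2) (-1,-2)

Derivation:
Initial moves: UULLDDRDR
Fold: move[8]->L => UULLDDRDL (positions: [(0, 0), (0, 1), (0, 2), (-1, 2), (-2, 2), (-2, 1), (-2, 0), (-1, 0), (-1, -1), (-2, -1)])
Fold: move[0]->R => RULLDDRDL (positions: [(0, 0), (1, 0), (1, 1), (0, 1), (-1, 1), (-1, 0), (-1, -1), (0, -1), (0, -2), (-1, -2)])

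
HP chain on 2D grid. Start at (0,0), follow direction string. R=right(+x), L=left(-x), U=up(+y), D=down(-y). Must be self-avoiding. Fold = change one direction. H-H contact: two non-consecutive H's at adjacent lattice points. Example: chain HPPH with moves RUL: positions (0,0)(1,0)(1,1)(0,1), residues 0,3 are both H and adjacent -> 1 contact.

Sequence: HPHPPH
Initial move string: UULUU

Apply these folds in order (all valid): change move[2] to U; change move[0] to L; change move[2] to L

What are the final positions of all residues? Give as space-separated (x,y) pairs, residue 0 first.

Answer: (0,0) (-1,0) (-1,1) (-2,1) (-2,2) (-2,3)

Derivation:
Initial moves: UULUU
Fold: move[2]->U => UUUUU (positions: [(0, 0), (0, 1), (0, 2), (0, 3), (0, 4), (0, 5)])
Fold: move[0]->L => LUUUU (positions: [(0, 0), (-1, 0), (-1, 1), (-1, 2), (-1, 3), (-1, 4)])
Fold: move[2]->L => LULUU (positions: [(0, 0), (-1, 0), (-1, 1), (-2, 1), (-2, 2), (-2, 3)])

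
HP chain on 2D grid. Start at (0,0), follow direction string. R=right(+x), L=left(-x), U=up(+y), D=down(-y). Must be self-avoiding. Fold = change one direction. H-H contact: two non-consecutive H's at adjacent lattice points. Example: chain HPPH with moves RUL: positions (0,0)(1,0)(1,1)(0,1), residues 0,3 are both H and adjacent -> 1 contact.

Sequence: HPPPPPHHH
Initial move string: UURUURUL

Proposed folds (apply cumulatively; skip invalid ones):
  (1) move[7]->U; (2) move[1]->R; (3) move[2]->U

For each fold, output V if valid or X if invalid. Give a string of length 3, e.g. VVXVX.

Answer: VVV

Derivation:
Initial: UURUURUL -> [(0, 0), (0, 1), (0, 2), (1, 2), (1, 3), (1, 4), (2, 4), (2, 5), (1, 5)]
Fold 1: move[7]->U => UURUURUU VALID
Fold 2: move[1]->R => URRUURUU VALID
Fold 3: move[2]->U => URUUURUU VALID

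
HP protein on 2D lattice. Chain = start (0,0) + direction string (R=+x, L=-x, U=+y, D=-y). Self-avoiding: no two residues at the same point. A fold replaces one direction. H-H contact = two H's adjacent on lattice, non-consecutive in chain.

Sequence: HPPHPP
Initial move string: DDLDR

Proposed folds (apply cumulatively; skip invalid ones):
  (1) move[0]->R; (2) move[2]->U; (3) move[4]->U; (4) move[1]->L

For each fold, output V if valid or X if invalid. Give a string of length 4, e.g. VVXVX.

Answer: VXXX

Derivation:
Initial: DDLDR -> [(0, 0), (0, -1), (0, -2), (-1, -2), (-1, -3), (0, -3)]
Fold 1: move[0]->R => RDLDR VALID
Fold 2: move[2]->U => RDUDR INVALID (collision), skipped
Fold 3: move[4]->U => RDLDU INVALID (collision), skipped
Fold 4: move[1]->L => RLLDR INVALID (collision), skipped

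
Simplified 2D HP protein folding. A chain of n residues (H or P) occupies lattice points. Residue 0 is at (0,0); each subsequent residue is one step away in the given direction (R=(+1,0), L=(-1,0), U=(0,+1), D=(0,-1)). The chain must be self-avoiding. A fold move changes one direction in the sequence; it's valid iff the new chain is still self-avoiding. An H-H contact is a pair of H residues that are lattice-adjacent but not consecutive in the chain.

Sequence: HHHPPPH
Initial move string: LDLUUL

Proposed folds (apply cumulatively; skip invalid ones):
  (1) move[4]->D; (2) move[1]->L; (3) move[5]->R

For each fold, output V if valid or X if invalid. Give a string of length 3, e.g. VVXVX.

Initial: LDLUUL -> [(0, 0), (-1, 0), (-1, -1), (-2, -1), (-2, 0), (-2, 1), (-3, 1)]
Fold 1: move[4]->D => LDLUDL INVALID (collision), skipped
Fold 2: move[1]->L => LLLUUL VALID
Fold 3: move[5]->R => LLLUUR VALID

Answer: XVV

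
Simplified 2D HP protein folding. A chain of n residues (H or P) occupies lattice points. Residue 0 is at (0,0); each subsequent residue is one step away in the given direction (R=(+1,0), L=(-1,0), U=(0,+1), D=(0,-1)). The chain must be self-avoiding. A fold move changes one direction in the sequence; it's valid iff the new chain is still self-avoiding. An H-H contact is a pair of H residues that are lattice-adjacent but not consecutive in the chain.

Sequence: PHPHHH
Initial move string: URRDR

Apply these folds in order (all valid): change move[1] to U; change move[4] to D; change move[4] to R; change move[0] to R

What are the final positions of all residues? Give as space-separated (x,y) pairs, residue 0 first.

Answer: (0,0) (1,0) (1,1) (2,1) (2,0) (3,0)

Derivation:
Initial moves: URRDR
Fold: move[1]->U => UURDR (positions: [(0, 0), (0, 1), (0, 2), (1, 2), (1, 1), (2, 1)])
Fold: move[4]->D => UURDD (positions: [(0, 0), (0, 1), (0, 2), (1, 2), (1, 1), (1, 0)])
Fold: move[4]->R => UURDR (positions: [(0, 0), (0, 1), (0, 2), (1, 2), (1, 1), (2, 1)])
Fold: move[0]->R => RURDR (positions: [(0, 0), (1, 0), (1, 1), (2, 1), (2, 0), (3, 0)])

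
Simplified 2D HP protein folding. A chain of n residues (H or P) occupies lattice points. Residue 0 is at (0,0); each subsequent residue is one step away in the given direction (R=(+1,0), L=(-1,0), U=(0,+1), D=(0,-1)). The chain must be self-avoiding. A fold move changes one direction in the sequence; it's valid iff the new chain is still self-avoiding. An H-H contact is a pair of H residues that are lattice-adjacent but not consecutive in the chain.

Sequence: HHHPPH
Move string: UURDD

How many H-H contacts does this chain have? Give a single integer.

Positions: [(0, 0), (0, 1), (0, 2), (1, 2), (1, 1), (1, 0)]
H-H contact: residue 0 @(0,0) - residue 5 @(1, 0)

Answer: 1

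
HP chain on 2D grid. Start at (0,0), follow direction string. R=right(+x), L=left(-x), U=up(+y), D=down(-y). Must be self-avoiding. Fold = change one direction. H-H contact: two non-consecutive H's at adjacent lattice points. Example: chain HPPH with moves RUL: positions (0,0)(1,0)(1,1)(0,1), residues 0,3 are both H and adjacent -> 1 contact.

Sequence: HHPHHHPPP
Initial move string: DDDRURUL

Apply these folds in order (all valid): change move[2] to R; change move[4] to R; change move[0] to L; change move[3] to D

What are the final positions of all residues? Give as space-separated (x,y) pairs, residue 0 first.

Initial moves: DDDRURUL
Fold: move[2]->R => DDRRURUL (positions: [(0, 0), (0, -1), (0, -2), (1, -2), (2, -2), (2, -1), (3, -1), (3, 0), (2, 0)])
Fold: move[4]->R => DDRRRRUL (positions: [(0, 0), (0, -1), (0, -2), (1, -2), (2, -2), (3, -2), (4, -2), (4, -1), (3, -1)])
Fold: move[0]->L => LDRRRRUL (positions: [(0, 0), (-1, 0), (-1, -1), (0, -1), (1, -1), (2, -1), (3, -1), (3, 0), (2, 0)])
Fold: move[3]->D => LDRDRRUL (positions: [(0, 0), (-1, 0), (-1, -1), (0, -1), (0, -2), (1, -2), (2, -2), (2, -1), (1, -1)])

Answer: (0,0) (-1,0) (-1,-1) (0,-1) (0,-2) (1,-2) (2,-2) (2,-1) (1,-1)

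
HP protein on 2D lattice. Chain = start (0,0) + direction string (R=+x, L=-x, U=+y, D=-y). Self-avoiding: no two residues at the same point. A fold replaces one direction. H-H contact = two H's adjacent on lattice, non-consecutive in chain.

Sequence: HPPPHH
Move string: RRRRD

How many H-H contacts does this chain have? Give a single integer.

Positions: [(0, 0), (1, 0), (2, 0), (3, 0), (4, 0), (4, -1)]
No H-H contacts found.

Answer: 0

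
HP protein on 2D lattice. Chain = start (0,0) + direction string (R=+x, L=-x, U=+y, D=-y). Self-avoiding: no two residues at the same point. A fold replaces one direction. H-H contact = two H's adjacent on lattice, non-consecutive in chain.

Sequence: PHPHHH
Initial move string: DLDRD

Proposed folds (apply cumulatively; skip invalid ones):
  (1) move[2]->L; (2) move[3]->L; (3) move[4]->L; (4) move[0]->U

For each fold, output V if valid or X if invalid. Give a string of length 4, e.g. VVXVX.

Answer: XVVV

Derivation:
Initial: DLDRD -> [(0, 0), (0, -1), (-1, -1), (-1, -2), (0, -2), (0, -3)]
Fold 1: move[2]->L => DLLRD INVALID (collision), skipped
Fold 2: move[3]->L => DLDLD VALID
Fold 3: move[4]->L => DLDLL VALID
Fold 4: move[0]->U => ULDLL VALID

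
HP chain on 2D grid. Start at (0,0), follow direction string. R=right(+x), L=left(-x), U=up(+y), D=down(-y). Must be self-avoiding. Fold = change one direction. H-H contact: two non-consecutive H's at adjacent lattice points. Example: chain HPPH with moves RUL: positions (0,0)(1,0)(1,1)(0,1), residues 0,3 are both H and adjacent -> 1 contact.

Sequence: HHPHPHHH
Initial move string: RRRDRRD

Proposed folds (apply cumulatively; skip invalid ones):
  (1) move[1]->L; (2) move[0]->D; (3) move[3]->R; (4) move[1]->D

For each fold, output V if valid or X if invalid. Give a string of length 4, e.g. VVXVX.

Initial: RRRDRRD -> [(0, 0), (1, 0), (2, 0), (3, 0), (3, -1), (4, -1), (5, -1), (5, -2)]
Fold 1: move[1]->L => RLRDRRD INVALID (collision), skipped
Fold 2: move[0]->D => DRRDRRD VALID
Fold 3: move[3]->R => DRRRRRD VALID
Fold 4: move[1]->D => DDRRRRD VALID

Answer: XVVV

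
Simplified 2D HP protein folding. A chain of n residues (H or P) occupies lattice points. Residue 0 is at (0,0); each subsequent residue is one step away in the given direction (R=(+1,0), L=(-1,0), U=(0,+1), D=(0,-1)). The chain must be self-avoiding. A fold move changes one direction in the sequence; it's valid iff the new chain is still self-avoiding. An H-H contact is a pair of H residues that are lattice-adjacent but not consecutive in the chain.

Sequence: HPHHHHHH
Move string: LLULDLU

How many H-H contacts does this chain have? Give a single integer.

Answer: 2

Derivation:
Positions: [(0, 0), (-1, 0), (-2, 0), (-2, 1), (-3, 1), (-3, 0), (-4, 0), (-4, 1)]
H-H contact: residue 2 @(-2,0) - residue 5 @(-3, 0)
H-H contact: residue 4 @(-3,1) - residue 7 @(-4, 1)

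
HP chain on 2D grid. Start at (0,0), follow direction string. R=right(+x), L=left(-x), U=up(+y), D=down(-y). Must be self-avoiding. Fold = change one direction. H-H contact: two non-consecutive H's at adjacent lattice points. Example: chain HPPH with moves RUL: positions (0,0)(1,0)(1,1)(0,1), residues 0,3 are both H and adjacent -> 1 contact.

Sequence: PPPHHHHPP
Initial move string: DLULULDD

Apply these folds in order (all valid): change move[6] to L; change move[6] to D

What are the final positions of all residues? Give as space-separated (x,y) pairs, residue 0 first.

Answer: (0,0) (0,-1) (-1,-1) (-1,0) (-2,0) (-2,1) (-3,1) (-3,0) (-3,-1)

Derivation:
Initial moves: DLULULDD
Fold: move[6]->L => DLULULLD (positions: [(0, 0), (0, -1), (-1, -1), (-1, 0), (-2, 0), (-2, 1), (-3, 1), (-4, 1), (-4, 0)])
Fold: move[6]->D => DLULULDD (positions: [(0, 0), (0, -1), (-1, -1), (-1, 0), (-2, 0), (-2, 1), (-3, 1), (-3, 0), (-3, -1)])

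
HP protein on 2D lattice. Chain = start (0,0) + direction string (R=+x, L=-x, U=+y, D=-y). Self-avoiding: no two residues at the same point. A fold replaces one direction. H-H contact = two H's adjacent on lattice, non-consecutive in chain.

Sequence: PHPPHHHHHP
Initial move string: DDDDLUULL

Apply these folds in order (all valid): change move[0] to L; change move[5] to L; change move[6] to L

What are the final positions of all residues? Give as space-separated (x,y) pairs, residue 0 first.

Answer: (0,0) (-1,0) (-1,-1) (-1,-2) (-1,-3) (-2,-3) (-3,-3) (-4,-3) (-5,-3) (-6,-3)

Derivation:
Initial moves: DDDDLUULL
Fold: move[0]->L => LDDDLUULL (positions: [(0, 0), (-1, 0), (-1, -1), (-1, -2), (-1, -3), (-2, -3), (-2, -2), (-2, -1), (-3, -1), (-4, -1)])
Fold: move[5]->L => LDDDLLULL (positions: [(0, 0), (-1, 0), (-1, -1), (-1, -2), (-1, -3), (-2, -3), (-3, -3), (-3, -2), (-4, -2), (-5, -2)])
Fold: move[6]->L => LDDDLLLLL (positions: [(0, 0), (-1, 0), (-1, -1), (-1, -2), (-1, -3), (-2, -3), (-3, -3), (-4, -3), (-5, -3), (-6, -3)])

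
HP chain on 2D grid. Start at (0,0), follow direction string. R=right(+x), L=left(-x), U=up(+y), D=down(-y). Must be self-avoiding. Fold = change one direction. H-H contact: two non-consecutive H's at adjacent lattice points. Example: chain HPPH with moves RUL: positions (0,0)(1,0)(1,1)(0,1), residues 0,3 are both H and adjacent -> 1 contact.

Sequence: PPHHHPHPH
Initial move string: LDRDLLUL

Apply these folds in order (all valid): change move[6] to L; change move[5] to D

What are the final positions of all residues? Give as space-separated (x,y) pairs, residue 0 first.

Initial moves: LDRDLLUL
Fold: move[6]->L => LDRDLLLL (positions: [(0, 0), (-1, 0), (-1, -1), (0, -1), (0, -2), (-1, -2), (-2, -2), (-3, -2), (-4, -2)])
Fold: move[5]->D => LDRDLDLL (positions: [(0, 0), (-1, 0), (-1, -1), (0, -1), (0, -2), (-1, -2), (-1, -3), (-2, -3), (-3, -3)])

Answer: (0,0) (-1,0) (-1,-1) (0,-1) (0,-2) (-1,-2) (-1,-3) (-2,-3) (-3,-3)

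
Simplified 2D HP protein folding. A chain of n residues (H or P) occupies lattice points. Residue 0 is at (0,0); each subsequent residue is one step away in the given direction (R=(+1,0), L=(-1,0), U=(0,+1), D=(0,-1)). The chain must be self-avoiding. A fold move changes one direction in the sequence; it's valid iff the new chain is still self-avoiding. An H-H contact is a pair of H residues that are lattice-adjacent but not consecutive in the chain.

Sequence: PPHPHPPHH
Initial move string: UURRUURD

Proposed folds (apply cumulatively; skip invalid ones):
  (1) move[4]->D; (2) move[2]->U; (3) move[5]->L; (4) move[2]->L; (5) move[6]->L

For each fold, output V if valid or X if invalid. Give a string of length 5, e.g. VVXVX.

Answer: XVXXV

Derivation:
Initial: UURRUURD -> [(0, 0), (0, 1), (0, 2), (1, 2), (2, 2), (2, 3), (2, 4), (3, 4), (3, 3)]
Fold 1: move[4]->D => UURRDURD INVALID (collision), skipped
Fold 2: move[2]->U => UUURUURD VALID
Fold 3: move[5]->L => UUURULRD INVALID (collision), skipped
Fold 4: move[2]->L => UULRUURD INVALID (collision), skipped
Fold 5: move[6]->L => UUURUULD VALID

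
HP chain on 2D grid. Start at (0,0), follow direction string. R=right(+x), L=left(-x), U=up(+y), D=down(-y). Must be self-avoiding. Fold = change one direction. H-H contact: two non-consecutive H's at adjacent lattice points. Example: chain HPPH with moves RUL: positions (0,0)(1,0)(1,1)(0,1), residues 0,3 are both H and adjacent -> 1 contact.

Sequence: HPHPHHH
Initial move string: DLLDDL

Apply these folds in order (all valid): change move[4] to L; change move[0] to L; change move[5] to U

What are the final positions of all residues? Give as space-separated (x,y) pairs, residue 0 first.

Answer: (0,0) (-1,0) (-2,0) (-3,0) (-3,-1) (-4,-1) (-4,0)

Derivation:
Initial moves: DLLDDL
Fold: move[4]->L => DLLDLL (positions: [(0, 0), (0, -1), (-1, -1), (-2, -1), (-2, -2), (-3, -2), (-4, -2)])
Fold: move[0]->L => LLLDLL (positions: [(0, 0), (-1, 0), (-2, 0), (-3, 0), (-3, -1), (-4, -1), (-5, -1)])
Fold: move[5]->U => LLLDLU (positions: [(0, 0), (-1, 0), (-2, 0), (-3, 0), (-3, -1), (-4, -1), (-4, 0)])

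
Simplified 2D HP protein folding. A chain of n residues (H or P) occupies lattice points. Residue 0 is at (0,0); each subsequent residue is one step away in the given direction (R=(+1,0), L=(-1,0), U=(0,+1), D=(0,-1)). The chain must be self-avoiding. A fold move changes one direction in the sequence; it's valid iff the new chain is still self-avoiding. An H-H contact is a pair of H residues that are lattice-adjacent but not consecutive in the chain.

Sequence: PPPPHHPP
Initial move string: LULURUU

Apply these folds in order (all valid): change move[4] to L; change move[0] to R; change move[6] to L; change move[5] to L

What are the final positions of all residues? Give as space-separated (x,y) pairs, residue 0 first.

Answer: (0,0) (1,0) (1,1) (0,1) (0,2) (-1,2) (-2,2) (-3,2)

Derivation:
Initial moves: LULURUU
Fold: move[4]->L => LULULUU (positions: [(0, 0), (-1, 0), (-1, 1), (-2, 1), (-2, 2), (-3, 2), (-3, 3), (-3, 4)])
Fold: move[0]->R => RULULUU (positions: [(0, 0), (1, 0), (1, 1), (0, 1), (0, 2), (-1, 2), (-1, 3), (-1, 4)])
Fold: move[6]->L => RULULUL (positions: [(0, 0), (1, 0), (1, 1), (0, 1), (0, 2), (-1, 2), (-1, 3), (-2, 3)])
Fold: move[5]->L => RULULLL (positions: [(0, 0), (1, 0), (1, 1), (0, 1), (0, 2), (-1, 2), (-2, 2), (-3, 2)])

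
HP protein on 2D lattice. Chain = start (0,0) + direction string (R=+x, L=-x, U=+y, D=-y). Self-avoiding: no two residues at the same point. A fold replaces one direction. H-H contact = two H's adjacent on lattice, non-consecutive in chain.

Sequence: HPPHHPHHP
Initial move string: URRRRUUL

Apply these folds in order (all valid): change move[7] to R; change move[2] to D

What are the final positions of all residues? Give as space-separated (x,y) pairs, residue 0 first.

Initial moves: URRRRUUL
Fold: move[7]->R => URRRRUUR (positions: [(0, 0), (0, 1), (1, 1), (2, 1), (3, 1), (4, 1), (4, 2), (4, 3), (5, 3)])
Fold: move[2]->D => URDRRUUR (positions: [(0, 0), (0, 1), (1, 1), (1, 0), (2, 0), (3, 0), (3, 1), (3, 2), (4, 2)])

Answer: (0,0) (0,1) (1,1) (1,0) (2,0) (3,0) (3,1) (3,2) (4,2)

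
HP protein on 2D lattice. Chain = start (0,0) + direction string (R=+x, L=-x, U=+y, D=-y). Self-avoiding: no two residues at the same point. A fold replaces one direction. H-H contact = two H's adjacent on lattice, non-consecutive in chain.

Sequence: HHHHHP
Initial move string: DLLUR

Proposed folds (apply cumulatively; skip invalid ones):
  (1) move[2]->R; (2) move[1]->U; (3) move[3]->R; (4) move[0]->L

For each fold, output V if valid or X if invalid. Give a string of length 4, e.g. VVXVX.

Answer: XXXV

Derivation:
Initial: DLLUR -> [(0, 0), (0, -1), (-1, -1), (-2, -1), (-2, 0), (-1, 0)]
Fold 1: move[2]->R => DLRUR INVALID (collision), skipped
Fold 2: move[1]->U => DULUR INVALID (collision), skipped
Fold 3: move[3]->R => DLLRR INVALID (collision), skipped
Fold 4: move[0]->L => LLLUR VALID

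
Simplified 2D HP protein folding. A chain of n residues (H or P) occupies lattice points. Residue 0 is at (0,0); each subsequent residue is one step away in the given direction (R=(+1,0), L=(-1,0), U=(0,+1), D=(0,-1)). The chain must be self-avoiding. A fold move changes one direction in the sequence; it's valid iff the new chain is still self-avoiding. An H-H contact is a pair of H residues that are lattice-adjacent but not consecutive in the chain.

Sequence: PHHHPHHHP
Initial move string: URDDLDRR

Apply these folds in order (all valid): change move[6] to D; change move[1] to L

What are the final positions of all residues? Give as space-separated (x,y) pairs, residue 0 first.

Initial moves: URDDLDRR
Fold: move[6]->D => URDDLDDR (positions: [(0, 0), (0, 1), (1, 1), (1, 0), (1, -1), (0, -1), (0, -2), (0, -3), (1, -3)])
Fold: move[1]->L => ULDDLDDR (positions: [(0, 0), (0, 1), (-1, 1), (-1, 0), (-1, -1), (-2, -1), (-2, -2), (-2, -3), (-1, -3)])

Answer: (0,0) (0,1) (-1,1) (-1,0) (-1,-1) (-2,-1) (-2,-2) (-2,-3) (-1,-3)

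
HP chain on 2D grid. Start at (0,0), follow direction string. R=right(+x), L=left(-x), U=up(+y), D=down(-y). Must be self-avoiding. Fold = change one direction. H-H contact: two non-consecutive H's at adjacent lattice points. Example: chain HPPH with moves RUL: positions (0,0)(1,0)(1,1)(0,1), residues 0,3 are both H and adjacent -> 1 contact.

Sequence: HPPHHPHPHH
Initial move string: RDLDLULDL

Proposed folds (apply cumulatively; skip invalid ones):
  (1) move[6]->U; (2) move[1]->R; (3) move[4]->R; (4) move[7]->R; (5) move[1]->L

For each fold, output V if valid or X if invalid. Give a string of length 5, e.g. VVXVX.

Initial: RDLDLULDL -> [(0, 0), (1, 0), (1, -1), (0, -1), (0, -2), (-1, -2), (-1, -1), (-2, -1), (-2, -2), (-3, -2)]
Fold 1: move[6]->U => RDLDLUUDL INVALID (collision), skipped
Fold 2: move[1]->R => RRLDLULDL INVALID (collision), skipped
Fold 3: move[4]->R => RDLDRULDL INVALID (collision), skipped
Fold 4: move[7]->R => RDLDLULRL INVALID (collision), skipped
Fold 5: move[1]->L => RLLDLULDL INVALID (collision), skipped

Answer: XXXXX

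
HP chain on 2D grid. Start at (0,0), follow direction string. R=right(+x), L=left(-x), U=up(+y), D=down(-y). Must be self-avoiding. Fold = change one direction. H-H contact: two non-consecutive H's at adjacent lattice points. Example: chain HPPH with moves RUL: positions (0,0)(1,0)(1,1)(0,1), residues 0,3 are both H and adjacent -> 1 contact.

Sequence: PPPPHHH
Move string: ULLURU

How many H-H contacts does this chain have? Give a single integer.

Positions: [(0, 0), (0, 1), (-1, 1), (-2, 1), (-2, 2), (-1, 2), (-1, 3)]
No H-H contacts found.

Answer: 0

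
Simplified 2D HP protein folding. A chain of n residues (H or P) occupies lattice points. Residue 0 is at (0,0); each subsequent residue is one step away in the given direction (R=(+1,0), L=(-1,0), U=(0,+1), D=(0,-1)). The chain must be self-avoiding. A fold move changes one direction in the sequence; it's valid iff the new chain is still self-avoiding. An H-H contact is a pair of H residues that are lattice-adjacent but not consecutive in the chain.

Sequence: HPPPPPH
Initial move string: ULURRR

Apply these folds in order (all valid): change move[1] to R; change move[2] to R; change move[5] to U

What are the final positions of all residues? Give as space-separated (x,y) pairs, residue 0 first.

Initial moves: ULURRR
Fold: move[1]->R => URURRR (positions: [(0, 0), (0, 1), (1, 1), (1, 2), (2, 2), (3, 2), (4, 2)])
Fold: move[2]->R => URRRRR (positions: [(0, 0), (0, 1), (1, 1), (2, 1), (3, 1), (4, 1), (5, 1)])
Fold: move[5]->U => URRRRU (positions: [(0, 0), (0, 1), (1, 1), (2, 1), (3, 1), (4, 1), (4, 2)])

Answer: (0,0) (0,1) (1,1) (2,1) (3,1) (4,1) (4,2)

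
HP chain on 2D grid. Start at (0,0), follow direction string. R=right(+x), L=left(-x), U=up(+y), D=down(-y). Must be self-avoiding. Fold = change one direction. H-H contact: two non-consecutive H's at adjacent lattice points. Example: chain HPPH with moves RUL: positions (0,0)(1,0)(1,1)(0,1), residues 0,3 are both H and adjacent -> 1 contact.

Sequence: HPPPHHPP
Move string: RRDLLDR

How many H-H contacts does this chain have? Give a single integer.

Positions: [(0, 0), (1, 0), (2, 0), (2, -1), (1, -1), (0, -1), (0, -2), (1, -2)]
H-H contact: residue 0 @(0,0) - residue 5 @(0, -1)

Answer: 1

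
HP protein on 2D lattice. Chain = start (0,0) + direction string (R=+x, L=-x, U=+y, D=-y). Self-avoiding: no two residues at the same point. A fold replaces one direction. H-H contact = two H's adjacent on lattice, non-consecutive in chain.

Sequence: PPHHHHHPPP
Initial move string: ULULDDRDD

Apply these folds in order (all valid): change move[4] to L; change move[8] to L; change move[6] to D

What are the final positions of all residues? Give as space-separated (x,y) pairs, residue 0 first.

Answer: (0,0) (0,1) (-1,1) (-1,2) (-2,2) (-3,2) (-3,1) (-3,0) (-3,-1) (-4,-1)

Derivation:
Initial moves: ULULDDRDD
Fold: move[4]->L => ULULLDRDD (positions: [(0, 0), (0, 1), (-1, 1), (-1, 2), (-2, 2), (-3, 2), (-3, 1), (-2, 1), (-2, 0), (-2, -1)])
Fold: move[8]->L => ULULLDRDL (positions: [(0, 0), (0, 1), (-1, 1), (-1, 2), (-2, 2), (-3, 2), (-3, 1), (-2, 1), (-2, 0), (-3, 0)])
Fold: move[6]->D => ULULLDDDL (positions: [(0, 0), (0, 1), (-1, 1), (-1, 2), (-2, 2), (-3, 2), (-3, 1), (-3, 0), (-3, -1), (-4, -1)])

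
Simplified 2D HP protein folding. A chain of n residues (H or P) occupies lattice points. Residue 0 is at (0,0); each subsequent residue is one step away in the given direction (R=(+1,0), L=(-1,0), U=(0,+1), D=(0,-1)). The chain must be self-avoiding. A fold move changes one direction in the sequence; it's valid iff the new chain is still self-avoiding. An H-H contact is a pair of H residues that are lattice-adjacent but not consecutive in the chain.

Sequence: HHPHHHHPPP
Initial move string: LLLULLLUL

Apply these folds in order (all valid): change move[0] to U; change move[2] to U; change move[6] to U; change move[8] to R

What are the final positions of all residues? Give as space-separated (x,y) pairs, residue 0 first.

Answer: (0,0) (0,1) (-1,1) (-1,2) (-1,3) (-2,3) (-3,3) (-3,4) (-3,5) (-2,5)

Derivation:
Initial moves: LLLULLLUL
Fold: move[0]->U => ULLULLLUL (positions: [(0, 0), (0, 1), (-1, 1), (-2, 1), (-2, 2), (-3, 2), (-4, 2), (-5, 2), (-5, 3), (-6, 3)])
Fold: move[2]->U => ULUULLLUL (positions: [(0, 0), (0, 1), (-1, 1), (-1, 2), (-1, 3), (-2, 3), (-3, 3), (-4, 3), (-4, 4), (-5, 4)])
Fold: move[6]->U => ULUULLUUL (positions: [(0, 0), (0, 1), (-1, 1), (-1, 2), (-1, 3), (-2, 3), (-3, 3), (-3, 4), (-3, 5), (-4, 5)])
Fold: move[8]->R => ULUULLUUR (positions: [(0, 0), (0, 1), (-1, 1), (-1, 2), (-1, 3), (-2, 3), (-3, 3), (-3, 4), (-3, 5), (-2, 5)])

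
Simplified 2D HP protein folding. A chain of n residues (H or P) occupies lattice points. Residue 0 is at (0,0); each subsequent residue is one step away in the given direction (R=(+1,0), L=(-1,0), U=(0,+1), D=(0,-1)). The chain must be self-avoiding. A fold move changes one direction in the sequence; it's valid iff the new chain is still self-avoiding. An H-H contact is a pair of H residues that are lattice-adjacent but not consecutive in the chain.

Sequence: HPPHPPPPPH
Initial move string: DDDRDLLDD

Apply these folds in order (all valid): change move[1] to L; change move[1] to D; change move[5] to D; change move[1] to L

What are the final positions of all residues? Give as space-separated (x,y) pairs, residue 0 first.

Answer: (0,0) (0,-1) (-1,-1) (-1,-2) (0,-2) (0,-3) (0,-4) (-1,-4) (-1,-5) (-1,-6)

Derivation:
Initial moves: DDDRDLLDD
Fold: move[1]->L => DLDRDLLDD (positions: [(0, 0), (0, -1), (-1, -1), (-1, -2), (0, -2), (0, -3), (-1, -3), (-2, -3), (-2, -4), (-2, -5)])
Fold: move[1]->D => DDDRDLLDD (positions: [(0, 0), (0, -1), (0, -2), (0, -3), (1, -3), (1, -4), (0, -4), (-1, -4), (-1, -5), (-1, -6)])
Fold: move[5]->D => DDDRDDLDD (positions: [(0, 0), (0, -1), (0, -2), (0, -3), (1, -3), (1, -4), (1, -5), (0, -5), (0, -6), (0, -7)])
Fold: move[1]->L => DLDRDDLDD (positions: [(0, 0), (0, -1), (-1, -1), (-1, -2), (0, -2), (0, -3), (0, -4), (-1, -4), (-1, -5), (-1, -6)])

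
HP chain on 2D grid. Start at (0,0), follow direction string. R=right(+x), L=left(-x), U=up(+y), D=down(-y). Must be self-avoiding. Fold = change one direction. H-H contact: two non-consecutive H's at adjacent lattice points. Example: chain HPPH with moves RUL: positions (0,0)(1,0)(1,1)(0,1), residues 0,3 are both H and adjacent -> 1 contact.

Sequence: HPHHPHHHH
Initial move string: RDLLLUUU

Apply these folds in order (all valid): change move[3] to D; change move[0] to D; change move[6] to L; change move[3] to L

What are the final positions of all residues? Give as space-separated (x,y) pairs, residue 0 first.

Answer: (0,0) (0,-1) (0,-2) (-1,-2) (-2,-2) (-3,-2) (-3,-1) (-4,-1) (-4,0)

Derivation:
Initial moves: RDLLLUUU
Fold: move[3]->D => RDLDLUUU (positions: [(0, 0), (1, 0), (1, -1), (0, -1), (0, -2), (-1, -2), (-1, -1), (-1, 0), (-1, 1)])
Fold: move[0]->D => DDLDLUUU (positions: [(0, 0), (0, -1), (0, -2), (-1, -2), (-1, -3), (-2, -3), (-2, -2), (-2, -1), (-2, 0)])
Fold: move[6]->L => DDLDLULU (positions: [(0, 0), (0, -1), (0, -2), (-1, -2), (-1, -3), (-2, -3), (-2, -2), (-3, -2), (-3, -1)])
Fold: move[3]->L => DDLLLULU (positions: [(0, 0), (0, -1), (0, -2), (-1, -2), (-2, -2), (-3, -2), (-3, -1), (-4, -1), (-4, 0)])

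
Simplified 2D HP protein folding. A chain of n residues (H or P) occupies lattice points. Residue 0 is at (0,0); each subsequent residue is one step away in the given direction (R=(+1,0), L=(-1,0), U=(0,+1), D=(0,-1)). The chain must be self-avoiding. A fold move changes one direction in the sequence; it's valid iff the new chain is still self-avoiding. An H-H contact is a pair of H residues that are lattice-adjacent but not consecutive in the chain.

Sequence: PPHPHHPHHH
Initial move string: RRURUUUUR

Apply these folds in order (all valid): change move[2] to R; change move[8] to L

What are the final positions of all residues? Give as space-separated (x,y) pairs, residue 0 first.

Initial moves: RRURUUUUR
Fold: move[2]->R => RRRRUUUUR (positions: [(0, 0), (1, 0), (2, 0), (3, 0), (4, 0), (4, 1), (4, 2), (4, 3), (4, 4), (5, 4)])
Fold: move[8]->L => RRRRUUUUL (positions: [(0, 0), (1, 0), (2, 0), (3, 0), (4, 0), (4, 1), (4, 2), (4, 3), (4, 4), (3, 4)])

Answer: (0,0) (1,0) (2,0) (3,0) (4,0) (4,1) (4,2) (4,3) (4,4) (3,4)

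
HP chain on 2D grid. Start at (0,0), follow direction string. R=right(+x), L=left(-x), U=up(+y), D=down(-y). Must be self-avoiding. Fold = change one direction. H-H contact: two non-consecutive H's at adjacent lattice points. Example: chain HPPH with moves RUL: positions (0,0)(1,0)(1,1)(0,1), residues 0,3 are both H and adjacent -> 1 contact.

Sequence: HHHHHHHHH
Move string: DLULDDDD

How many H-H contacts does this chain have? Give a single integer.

Positions: [(0, 0), (0, -1), (-1, -1), (-1, 0), (-2, 0), (-2, -1), (-2, -2), (-2, -3), (-2, -4)]
H-H contact: residue 0 @(0,0) - residue 3 @(-1, 0)
H-H contact: residue 2 @(-1,-1) - residue 5 @(-2, -1)

Answer: 2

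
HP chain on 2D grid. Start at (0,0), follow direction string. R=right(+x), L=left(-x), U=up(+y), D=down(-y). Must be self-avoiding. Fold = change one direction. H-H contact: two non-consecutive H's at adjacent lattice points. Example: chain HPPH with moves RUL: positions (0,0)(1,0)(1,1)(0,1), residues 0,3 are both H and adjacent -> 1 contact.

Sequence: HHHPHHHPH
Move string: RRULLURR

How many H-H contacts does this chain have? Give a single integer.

Answer: 2

Derivation:
Positions: [(0, 0), (1, 0), (2, 0), (2, 1), (1, 1), (0, 1), (0, 2), (1, 2), (2, 2)]
H-H contact: residue 0 @(0,0) - residue 5 @(0, 1)
H-H contact: residue 1 @(1,0) - residue 4 @(1, 1)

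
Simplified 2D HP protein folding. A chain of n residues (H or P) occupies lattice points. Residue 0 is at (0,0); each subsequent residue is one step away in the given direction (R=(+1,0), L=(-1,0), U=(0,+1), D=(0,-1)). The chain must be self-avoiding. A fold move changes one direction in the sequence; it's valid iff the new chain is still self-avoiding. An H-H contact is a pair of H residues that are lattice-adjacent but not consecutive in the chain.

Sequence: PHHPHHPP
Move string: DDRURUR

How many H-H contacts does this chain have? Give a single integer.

Answer: 1

Derivation:
Positions: [(0, 0), (0, -1), (0, -2), (1, -2), (1, -1), (2, -1), (2, 0), (3, 0)]
H-H contact: residue 1 @(0,-1) - residue 4 @(1, -1)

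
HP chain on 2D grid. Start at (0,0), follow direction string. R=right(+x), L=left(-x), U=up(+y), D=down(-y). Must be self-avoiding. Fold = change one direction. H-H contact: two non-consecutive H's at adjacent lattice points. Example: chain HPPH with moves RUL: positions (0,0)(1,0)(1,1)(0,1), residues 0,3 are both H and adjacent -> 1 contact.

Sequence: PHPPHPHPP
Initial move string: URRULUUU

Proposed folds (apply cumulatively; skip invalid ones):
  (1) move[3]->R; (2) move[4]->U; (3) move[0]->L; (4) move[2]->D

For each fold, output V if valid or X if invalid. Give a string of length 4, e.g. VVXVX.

Initial: URRULUUU -> [(0, 0), (0, 1), (1, 1), (2, 1), (2, 2), (1, 2), (1, 3), (1, 4), (1, 5)]
Fold 1: move[3]->R => URRRLUUU INVALID (collision), skipped
Fold 2: move[4]->U => URRUUUUU VALID
Fold 3: move[0]->L => LRRUUUUU INVALID (collision), skipped
Fold 4: move[2]->D => URDUUUUU INVALID (collision), skipped

Answer: XVXX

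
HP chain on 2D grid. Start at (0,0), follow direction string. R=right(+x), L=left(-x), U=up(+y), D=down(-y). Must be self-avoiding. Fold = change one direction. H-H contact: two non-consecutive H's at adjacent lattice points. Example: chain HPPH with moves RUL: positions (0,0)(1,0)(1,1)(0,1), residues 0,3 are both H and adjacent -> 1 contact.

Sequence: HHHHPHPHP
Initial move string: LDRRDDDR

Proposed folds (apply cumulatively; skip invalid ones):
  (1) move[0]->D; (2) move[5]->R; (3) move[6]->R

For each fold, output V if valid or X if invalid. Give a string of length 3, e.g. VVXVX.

Answer: VVV

Derivation:
Initial: LDRRDDDR -> [(0, 0), (-1, 0), (-1, -1), (0, -1), (1, -1), (1, -2), (1, -3), (1, -4), (2, -4)]
Fold 1: move[0]->D => DDRRDDDR VALID
Fold 2: move[5]->R => DDRRDRDR VALID
Fold 3: move[6]->R => DDRRDRRR VALID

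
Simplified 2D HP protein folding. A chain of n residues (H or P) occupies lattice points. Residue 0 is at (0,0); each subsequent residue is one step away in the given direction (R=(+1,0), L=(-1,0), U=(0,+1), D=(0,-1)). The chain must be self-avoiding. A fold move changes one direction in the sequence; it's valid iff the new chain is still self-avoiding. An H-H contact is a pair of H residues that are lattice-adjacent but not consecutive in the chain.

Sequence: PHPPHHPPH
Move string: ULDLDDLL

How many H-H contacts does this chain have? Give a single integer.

Positions: [(0, 0), (0, 1), (-1, 1), (-1, 0), (-2, 0), (-2, -1), (-2, -2), (-3, -2), (-4, -2)]
No H-H contacts found.

Answer: 0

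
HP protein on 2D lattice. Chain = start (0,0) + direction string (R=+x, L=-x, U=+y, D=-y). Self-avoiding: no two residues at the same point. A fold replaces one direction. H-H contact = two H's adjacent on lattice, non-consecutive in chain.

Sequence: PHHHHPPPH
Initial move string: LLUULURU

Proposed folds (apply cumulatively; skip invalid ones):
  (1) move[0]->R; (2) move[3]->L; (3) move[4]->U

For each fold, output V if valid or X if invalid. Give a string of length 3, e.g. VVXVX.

Answer: XVV

Derivation:
Initial: LLUULURU -> [(0, 0), (-1, 0), (-2, 0), (-2, 1), (-2, 2), (-3, 2), (-3, 3), (-2, 3), (-2, 4)]
Fold 1: move[0]->R => RLUULURU INVALID (collision), skipped
Fold 2: move[3]->L => LLULLURU VALID
Fold 3: move[4]->U => LLULUURU VALID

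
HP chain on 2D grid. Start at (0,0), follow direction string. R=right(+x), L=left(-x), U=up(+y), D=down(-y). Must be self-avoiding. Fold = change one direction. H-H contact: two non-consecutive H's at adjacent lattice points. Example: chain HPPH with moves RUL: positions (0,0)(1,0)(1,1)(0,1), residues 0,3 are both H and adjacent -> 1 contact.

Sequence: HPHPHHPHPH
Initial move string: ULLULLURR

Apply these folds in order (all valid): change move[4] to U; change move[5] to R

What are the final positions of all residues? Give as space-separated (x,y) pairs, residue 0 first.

Answer: (0,0) (0,1) (-1,1) (-2,1) (-2,2) (-2,3) (-1,3) (-1,4) (0,4) (1,4)

Derivation:
Initial moves: ULLULLURR
Fold: move[4]->U => ULLUULURR (positions: [(0, 0), (0, 1), (-1, 1), (-2, 1), (-2, 2), (-2, 3), (-3, 3), (-3, 4), (-2, 4), (-1, 4)])
Fold: move[5]->R => ULLUURURR (positions: [(0, 0), (0, 1), (-1, 1), (-2, 1), (-2, 2), (-2, 3), (-1, 3), (-1, 4), (0, 4), (1, 4)])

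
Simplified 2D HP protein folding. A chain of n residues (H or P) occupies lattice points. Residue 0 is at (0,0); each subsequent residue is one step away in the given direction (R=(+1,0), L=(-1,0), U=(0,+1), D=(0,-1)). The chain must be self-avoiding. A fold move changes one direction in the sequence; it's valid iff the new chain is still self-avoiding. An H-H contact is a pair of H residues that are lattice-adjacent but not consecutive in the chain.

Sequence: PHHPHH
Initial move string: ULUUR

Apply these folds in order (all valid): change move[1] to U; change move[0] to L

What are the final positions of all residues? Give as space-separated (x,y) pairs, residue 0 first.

Initial moves: ULUUR
Fold: move[1]->U => UUUUR (positions: [(0, 0), (0, 1), (0, 2), (0, 3), (0, 4), (1, 4)])
Fold: move[0]->L => LUUUR (positions: [(0, 0), (-1, 0), (-1, 1), (-1, 2), (-1, 3), (0, 3)])

Answer: (0,0) (-1,0) (-1,1) (-1,2) (-1,3) (0,3)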